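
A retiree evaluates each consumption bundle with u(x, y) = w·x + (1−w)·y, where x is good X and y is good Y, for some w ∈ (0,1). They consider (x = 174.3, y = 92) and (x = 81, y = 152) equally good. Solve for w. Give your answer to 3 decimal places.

w = 0.391

u(174.3,92) = u(81,152) means w·174.3 + (1−w)·92 = w·81 + (1−w)·152.
w·(174.3−81) = (1−w)·(152−92), i.e. w·93.3 = (1−w)·60.
Hence w = 60/(93.3+60) = 60/153.3 = 0.391.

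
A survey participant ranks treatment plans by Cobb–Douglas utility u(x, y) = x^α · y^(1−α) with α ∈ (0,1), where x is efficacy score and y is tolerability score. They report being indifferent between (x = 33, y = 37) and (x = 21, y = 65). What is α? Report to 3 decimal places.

Indifference: 33^α · 37^(1−α) = 21^α · 65^(1−α).
Rearrange to (33/21)^α = (65/37)^(1−α) and take logs: α·0.451985 = (1−α)·0.563469.
With A = 0.451985 and B = 0.563469: α·A = (1−α)·B, so α = B/(A+B) = 0.563469/1.015454 ≈ 0.555.

α ≈ 0.555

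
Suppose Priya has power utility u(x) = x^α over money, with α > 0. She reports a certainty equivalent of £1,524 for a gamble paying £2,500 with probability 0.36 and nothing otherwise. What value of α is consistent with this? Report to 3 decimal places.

EU(lottery) = 0.36·2500^α + 0.64·0 = 0.36·2500^α.
Equating: 1524^α = 0.36·2500^α, i.e. 0.6096^α = 0.36.
Take logs: α = ln 0.36 / ln(1524/2500) ≈ 2.06414.

α ≈ 2.064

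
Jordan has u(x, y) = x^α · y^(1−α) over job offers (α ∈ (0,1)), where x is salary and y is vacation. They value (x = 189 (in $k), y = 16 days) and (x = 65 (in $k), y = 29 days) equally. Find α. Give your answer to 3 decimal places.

α ≈ 0.358

The Cobb–Douglas utilities coincide, so 189^α·16^(1−α) = 65^α·29^(1−α).
Rearrange to (189/65)^α = (29/16)^(1−α) and take logs: α·1.067360 = (1−α)·0.594707.
So α/(1−α) = (0.594707)/(1.067360) = 0.557176, and α = 0.557176/1.557176 ≈ 0.358.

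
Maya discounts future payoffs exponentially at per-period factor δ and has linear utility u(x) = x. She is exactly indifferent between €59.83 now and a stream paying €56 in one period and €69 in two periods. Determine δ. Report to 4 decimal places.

The stream is worth 56δ + 69δ² today, so 56δ + 69δ² = 59.83.
Rearranged: 69δ² + 56δ − 59.83 = 0.
The positive root is δ = [−56 + √(56² + 4·69·59.83)] / (2·69) = (−56 + 140.175)/138 ≈ 0.6100.

δ ≈ 0.6100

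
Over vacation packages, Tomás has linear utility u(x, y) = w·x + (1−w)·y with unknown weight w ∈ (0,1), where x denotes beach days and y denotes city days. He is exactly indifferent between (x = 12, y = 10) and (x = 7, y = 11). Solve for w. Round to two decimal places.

w = 0.17

u(12,10) = u(7,11) means w·12 + (1−w)·10 = w·7 + (1−w)·11.
Collecting terms: w·5 = (1−w)·1.
Hence w = 1/(5+1) = 1/6 = 0.17.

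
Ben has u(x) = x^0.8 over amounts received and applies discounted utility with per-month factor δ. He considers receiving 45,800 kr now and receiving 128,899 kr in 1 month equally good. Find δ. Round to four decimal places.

Equating discounted utilities: u(45800) = δ·u(128899) ⇒ δ = u(45800)/u(128899).
Since u(x) = x^0.8, δ = (45800/128899)^0.8 = 0.35532^0.8 = 0.43701.

δ ≈ 0.4370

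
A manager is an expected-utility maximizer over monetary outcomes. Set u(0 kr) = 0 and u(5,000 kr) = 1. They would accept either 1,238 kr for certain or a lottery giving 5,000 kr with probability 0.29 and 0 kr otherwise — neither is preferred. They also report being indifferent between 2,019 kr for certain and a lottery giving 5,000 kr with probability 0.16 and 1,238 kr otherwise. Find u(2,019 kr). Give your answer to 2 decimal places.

From the first indifference, u(1,238 kr) = 0.29·u(5,000 kr) + 0.71·u(0 kr) = 0.29·1 + 0.71·0 = 0.29.
Chaining: u(2,019 kr) = 0.16·1.00 + 0.84·0.29 = 0.4036.

0.40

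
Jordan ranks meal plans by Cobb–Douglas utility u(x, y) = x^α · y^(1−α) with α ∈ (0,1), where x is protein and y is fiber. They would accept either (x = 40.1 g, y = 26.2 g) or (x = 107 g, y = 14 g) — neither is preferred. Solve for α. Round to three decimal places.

Indifference: 40.1^α · 26.2^(1−α) = 107^α · 14^(1−α).
(40.1/107)^α = (14/26.2)^(1−α); take logs: α·ln(40.1/107) = (1−α)·ln(14/26.2), i.e. α·-0.981453 = (1−α)·-0.626702.
Thus α·(-1.608155) = -0.626702, so α = -0.626702/-1.608155 ≈ 0.390.

α ≈ 0.390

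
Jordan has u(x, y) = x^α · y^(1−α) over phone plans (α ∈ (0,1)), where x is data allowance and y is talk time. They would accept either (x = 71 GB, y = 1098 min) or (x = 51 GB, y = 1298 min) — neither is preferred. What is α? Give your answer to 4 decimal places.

α ≈ 0.3359

Indifference: 71^α · 1098^(1−α) = 51^α · 1298^(1−α).
Rearrange to (71/51)^α = (1298/1098)^(1−α) and take logs: α·0.3308542 = (1−α)·0.1673343.
Thus α·(0.4981885) = 0.1673343, so α = 0.1673343/0.4981885 ≈ 0.3359.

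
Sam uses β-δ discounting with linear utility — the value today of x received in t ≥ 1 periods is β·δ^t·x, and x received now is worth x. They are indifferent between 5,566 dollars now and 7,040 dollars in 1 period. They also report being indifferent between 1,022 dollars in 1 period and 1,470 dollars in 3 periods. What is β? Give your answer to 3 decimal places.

β ≈ 0.948

Both payoffs in the second observation are in the future, so β drops out: δ^1·1022 = δ^3·1470 ⇒ δ^2 = 1022/1470 = 0.69524, so δ = 0.83381.
The first indifference: 5566 = β·δ·7040, so β = 5566/(δ·7040) = 5566/(0.83381·7040) ≈ 0.948.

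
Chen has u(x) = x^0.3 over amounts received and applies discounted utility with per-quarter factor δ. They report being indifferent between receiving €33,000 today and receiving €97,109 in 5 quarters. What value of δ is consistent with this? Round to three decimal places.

δ ≈ 0.937

Indifference means u(33000) = δ^5 · u(97109), so δ^5 = u(33000)/u(97109).
Since u(x) = x^0.3, δ^5 = (33000/97109)^0.3 = 0.33982^0.3 = 0.72340.
So δ = 0.72340^(1/5) ≈ 0.937.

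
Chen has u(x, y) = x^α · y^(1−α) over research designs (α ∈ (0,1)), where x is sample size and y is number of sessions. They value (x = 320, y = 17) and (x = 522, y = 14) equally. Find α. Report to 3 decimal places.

Indifference: 320^α · 17^(1−α) = 522^α · 14^(1−α).
(320/522)^α = (14/17)^(1−α); take logs: α·ln(320/522) = (1−α)·ln(14/17), i.e. α·-0.489347 = (1−α)·-0.194156.
So α/(1−α) = (-0.194156)/(-0.489347) = 0.396765, and α = 0.396765/1.396765 ≈ 0.284.

α ≈ 0.284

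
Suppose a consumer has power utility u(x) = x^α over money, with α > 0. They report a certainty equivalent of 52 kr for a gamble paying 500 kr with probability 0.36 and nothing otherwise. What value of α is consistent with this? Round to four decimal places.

The lottery's expected utility is 0.36·u(500) + 0.64·u(0) = 0.36·500^α (since u(0) = 0 for α > 0).
Indifference: 52^α = 0.36·500^α, so (52/500)^α = 0.36.
Taking logs: α·ln(52/500) = ln(0.36), so α = -1.0216512 / -2.2633644 ≈ 0.4514.

α ≈ 0.4514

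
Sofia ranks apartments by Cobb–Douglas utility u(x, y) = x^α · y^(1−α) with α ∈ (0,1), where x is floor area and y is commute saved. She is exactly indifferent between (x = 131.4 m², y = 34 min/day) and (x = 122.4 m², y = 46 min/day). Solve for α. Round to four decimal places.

Set the two utilities equal: 131.4^α·34^(1−α) = 122.4^α·46^(1−α).
Rearrange to (131.4/122.4)^α = (46/34)^(1−α) and take logs: α·0.0709517 = (1−α)·0.3022809.
With A = 0.0709517 and B = 0.3022809: α·A = (1−α)·B, so α = B/(A+B) = 0.3022809/0.3732326 ≈ 0.8099.

α ≈ 0.8099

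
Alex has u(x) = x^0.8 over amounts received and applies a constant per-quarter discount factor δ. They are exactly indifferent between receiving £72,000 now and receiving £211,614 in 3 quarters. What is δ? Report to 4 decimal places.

δ ≈ 0.7501

Equating discounted utilities: u(72000) = δ^3·u(211614) ⇒ δ^3 = u(72000)/u(211614).
With u(x) = x^0.8: δ^3 = 72000^0.8/211614^0.8 = (72000/211614)^0.8 = 0.42211.
Taking the cube root: δ = 0.42211^(1/3) ≈ 0.7501.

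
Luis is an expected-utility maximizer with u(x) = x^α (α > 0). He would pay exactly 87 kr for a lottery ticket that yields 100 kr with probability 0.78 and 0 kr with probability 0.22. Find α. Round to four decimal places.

α ≈ 1.7841

The lottery's expected utility is 0.78·u(100) + 0.22·u(0) = 0.78·100^α (since u(0) = 0 for α > 0).
Indifference: 87^α = 0.78·100^α, so (87/100)^α = 0.78.
Taking logs: α·ln(87/100) = ln(0.78), so α = -0.2484614 / -0.1392621 ≈ 1.7841.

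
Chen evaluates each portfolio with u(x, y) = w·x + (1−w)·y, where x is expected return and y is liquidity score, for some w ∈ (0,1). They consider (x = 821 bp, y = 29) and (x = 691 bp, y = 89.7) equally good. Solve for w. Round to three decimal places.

w = 0.318

u(821,29) = u(691,89.7) means w·821 + (1−w)·29 = w·691 + (1−w)·89.7.
Rearranging, 130·w − 60.7·(1−w) = 0.
Hence w = 60.7/(130+60.7) = 60.7/190.7 = 0.318.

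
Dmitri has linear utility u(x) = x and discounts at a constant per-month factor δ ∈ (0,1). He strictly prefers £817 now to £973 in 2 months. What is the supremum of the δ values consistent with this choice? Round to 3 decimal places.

Under u(x) = x this choice says 817 > δ^2·973.
Hence δ^2 < 817/973 = 0.83967, and x ↦ x^(1/2) is increasing on (0,∞).
δ < 0.83967^(1/2) = 0.916.

δ < 0.916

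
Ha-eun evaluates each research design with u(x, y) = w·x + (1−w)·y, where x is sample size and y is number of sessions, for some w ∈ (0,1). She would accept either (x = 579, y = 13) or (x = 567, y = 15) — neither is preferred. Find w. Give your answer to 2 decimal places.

Indifference: w·579 + (1−w)·13 = w·567 + (1−w)·15.
w·(579−567) = (1−w)·(15−13), i.e. w·12 = (1−w)·2.
So w/(1−w) = 2/12 = 0.1667, giving w = 2/(12+2) = 0.14.

w = 0.14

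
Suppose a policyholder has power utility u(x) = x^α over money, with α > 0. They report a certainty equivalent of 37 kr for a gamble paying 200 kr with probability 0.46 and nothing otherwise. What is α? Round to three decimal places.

α ≈ 0.460

The lottery's expected utility is 0.46·u(200) + 0.54·u(0) = 0.46·200^α (since u(0) = 0 for α > 0).
Equating: 37^α = 0.46·200^α, i.e. 0.1850^α = 0.46.
Take logs: α = ln 0.46 / ln(37/200) ≈ 0.46019.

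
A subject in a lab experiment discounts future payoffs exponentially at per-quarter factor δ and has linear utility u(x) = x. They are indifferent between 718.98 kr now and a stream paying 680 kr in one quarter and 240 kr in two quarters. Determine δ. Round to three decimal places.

Equating present values: 718.98 = 680δ + 240δ².
Rearranged: 240δ² + 680δ − 718.98 = 0.
δ = (−680 + √(680² + 4·240·718.98)) / (2·240) = (−680 + √1152620.80) / 480 ≈ 0.820.

δ ≈ 0.820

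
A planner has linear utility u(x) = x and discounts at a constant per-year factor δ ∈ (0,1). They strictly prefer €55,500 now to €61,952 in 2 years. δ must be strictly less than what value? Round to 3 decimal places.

Comparing present values: 55500 > δ^2·61952.
Dividing by 61952: δ^2 < 0.89585. Both sides are positive, so the square root keeps the direction.
δ < 0.89585^(1/2) = 0.946.

δ < 0.946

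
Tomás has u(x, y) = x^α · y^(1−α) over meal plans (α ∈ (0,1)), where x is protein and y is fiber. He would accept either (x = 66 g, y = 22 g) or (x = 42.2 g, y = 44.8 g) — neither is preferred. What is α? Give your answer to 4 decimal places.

Indifference: 66^α · 22^(1−α) = 42.2^α · 44.8^(1−α).
(66/42.2)^α = (44.8/22)^(1−α); take logs: α·ln(66/42.2) = (1−α)·ln(44.8/22), i.e. α·0.4472345 = (1−α)·0.7111657.
So α/(1−α) = (0.7111657)/(0.4472345) = 1.5901405, and α = 1.5901405/2.5901405 ≈ 0.6139.

α ≈ 0.6139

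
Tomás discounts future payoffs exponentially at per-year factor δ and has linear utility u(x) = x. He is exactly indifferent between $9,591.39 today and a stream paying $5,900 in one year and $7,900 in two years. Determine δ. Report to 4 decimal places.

Equating present values: 9591.39 = 5900δ + 7900δ².
So 7900δ² + 5900δ − 9591.39 = 0.
δ = (−5900 + √(5900² + 4·7900·9591.39)) / (2·7900) = (−5900 + √337897924.00) / 15800 ≈ 0.7900.

δ ≈ 0.7900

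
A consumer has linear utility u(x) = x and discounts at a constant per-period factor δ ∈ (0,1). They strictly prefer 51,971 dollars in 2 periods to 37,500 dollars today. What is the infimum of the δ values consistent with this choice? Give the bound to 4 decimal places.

The preference means 37500 < δ^2·51971.
So δ^2 > 37500/51971 = 0.72156; taking the square root of both positive sides preserves the inequality.
δ > 0.72156^(1/2) = 0.8494.

δ > 0.8494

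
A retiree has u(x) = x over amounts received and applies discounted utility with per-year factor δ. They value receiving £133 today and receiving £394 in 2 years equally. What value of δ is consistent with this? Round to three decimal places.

δ ≈ 0.581

The payoff in 2 years is discounted by δ^2, so u(133) = δ^2·u(394) and δ^2 = u(133)/u(394).
With u(x) = x: δ^2 = 133/394 = 0.33756.
So δ = 0.33756^(1/2) ≈ 0.581.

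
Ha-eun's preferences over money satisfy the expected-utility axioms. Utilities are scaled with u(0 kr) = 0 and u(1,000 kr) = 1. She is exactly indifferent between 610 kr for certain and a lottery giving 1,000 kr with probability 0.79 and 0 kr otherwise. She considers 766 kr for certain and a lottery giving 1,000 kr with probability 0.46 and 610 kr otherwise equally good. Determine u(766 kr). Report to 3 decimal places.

0.887

The first gamble pins u(610 kr): it must equal 0.79·1 + 0.21·0 = 0.79.
The second indifference gives u(766 kr) = 0.46·u(1,000 kr) + 0.54·u(610 kr) = 0.46·1.00 + 0.54·0.79 = 0.8866.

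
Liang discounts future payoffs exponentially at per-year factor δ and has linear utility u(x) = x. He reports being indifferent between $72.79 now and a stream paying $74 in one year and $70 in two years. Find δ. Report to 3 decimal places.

δ ≈ 0.620

Present value of the stream is 74·δ + 70·δ². Indifference gives 74δ + 70δ² = 72.79.
So 70δ² + 74δ − 72.79 = 0.
δ = (−74 + √(74² + 4·70·72.79)) / (2·70) = (−74 + √25857.20) / 140 ≈ 0.620.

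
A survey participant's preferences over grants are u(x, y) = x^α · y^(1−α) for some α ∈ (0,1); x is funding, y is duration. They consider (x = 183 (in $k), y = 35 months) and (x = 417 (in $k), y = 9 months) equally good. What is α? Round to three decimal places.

Set the two utilities equal: 183^α·35^(1−α) = 417^α·9^(1−α).
Rearrange to (183/417)^α = (9/35)^(1−α) and take logs: α·-0.823600 = (1−α)·-1.358123.
With A = -0.823600 and B = -1.358123: α·A = (1−α)·B, so α = B/(A+B) = -1.358123/-2.181723 ≈ 0.623.

α ≈ 0.623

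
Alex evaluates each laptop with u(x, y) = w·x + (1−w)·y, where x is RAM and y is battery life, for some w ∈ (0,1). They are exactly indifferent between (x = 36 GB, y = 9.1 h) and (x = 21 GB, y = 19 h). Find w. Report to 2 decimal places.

Indifference: w·36 + (1−w)·9.1 = w·21 + (1−w)·19.
Collecting terms: w·15 = (1−w)·9.9.
The marginal rate of substitution is 9.9/15, so w = 9.9/(15+9.9) = 0.40.

w = 0.40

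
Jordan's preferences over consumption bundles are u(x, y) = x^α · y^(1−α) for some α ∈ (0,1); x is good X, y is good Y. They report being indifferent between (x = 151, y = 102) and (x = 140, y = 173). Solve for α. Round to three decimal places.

Indifference: 151^α · 102^(1−α) = 140^α · 173^(1−α).
Taking logs: α·ln 151 + (1−α)·ln 102 = α·ln 140 + (1−α)·ln 173, i.e. α·0.075637 = (1−α)·0.528319.
Thus α·(0.603956) = 0.528319, so α = 0.528319/0.603956 ≈ 0.875.

α ≈ 0.875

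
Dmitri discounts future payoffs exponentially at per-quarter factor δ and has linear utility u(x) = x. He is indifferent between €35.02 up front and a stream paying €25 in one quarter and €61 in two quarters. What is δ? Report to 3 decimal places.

δ ≈ 0.580

The stream is worth 25δ + 61δ² today, so 25δ + 61δ² = 35.02.
That is, 61δ² + 25δ − 35.02 = 0, a quadratic in δ.
By the quadratic formula (taking the positive root), δ = (−25 + √9169.88) / 122 ≈ 0.580.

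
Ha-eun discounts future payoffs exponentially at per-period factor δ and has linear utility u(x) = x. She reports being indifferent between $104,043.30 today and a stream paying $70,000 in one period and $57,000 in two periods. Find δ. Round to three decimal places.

δ ≈ 0.870

Equating present values: 104043.30 = 70000δ + 57000δ².
Rearranged: 57000δ² + 70000δ − 104043.30 = 0.
The positive root is δ = [−70000 + √(70000² + 4·57000·104043.30)] / (2·57000) = (−70000 + 169180.000)/114000 ≈ 0.870.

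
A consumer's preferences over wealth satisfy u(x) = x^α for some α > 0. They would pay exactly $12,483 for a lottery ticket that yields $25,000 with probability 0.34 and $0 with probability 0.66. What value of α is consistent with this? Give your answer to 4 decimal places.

Since u(0) = 0, the lottery's EU is 0.34·25000^α.
Setting u(12483) equal to that: 12483^α = 0.34·25000^α ⇒ (12483/25000)^α = 0.34.
Take logs: α = ln 0.34 / ln(12483/25000) ≈ 1.553344.

α ≈ 1.5533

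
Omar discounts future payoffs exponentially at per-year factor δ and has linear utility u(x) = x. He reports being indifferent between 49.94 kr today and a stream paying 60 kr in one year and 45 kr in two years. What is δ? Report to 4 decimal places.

The stream is worth 60δ + 45δ² today, so 60δ + 45δ² = 49.94.
That is, 45δ² + 60δ − 49.94 = 0, a quadratic in δ.
The positive root is δ = [−60 + √(60² + 4·45·49.94)] / (2·45) = (−60 + 112.202)/90 ≈ 0.5800.

δ ≈ 0.5800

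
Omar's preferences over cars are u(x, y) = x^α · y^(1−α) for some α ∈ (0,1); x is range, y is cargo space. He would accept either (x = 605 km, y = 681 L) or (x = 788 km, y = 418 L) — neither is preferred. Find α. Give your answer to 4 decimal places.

Indifference: 605^α · 681^(1−α) = 788^α · 418^(1−α).
(605/788)^α = (418/681)^(1−α); take logs: α·ln(605/788) = (1−α)·ln(418/681), i.e. α·-0.2642696 = (1−α)·-0.4880809.
Thus α·(-0.7523505) = -0.4880809, so α = -0.4880809/-0.7523505 ≈ 0.6487.

α ≈ 0.6487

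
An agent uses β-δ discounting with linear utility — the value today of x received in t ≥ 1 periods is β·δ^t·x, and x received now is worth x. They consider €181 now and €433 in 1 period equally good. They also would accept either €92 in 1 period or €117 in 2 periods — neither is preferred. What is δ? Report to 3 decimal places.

δ ≈ 0.786

Both payoffs in the second observation are in the future, so β drops out: δ^1·92 = δ^2·117 ⇒ δ = 92/117 = 0.78632.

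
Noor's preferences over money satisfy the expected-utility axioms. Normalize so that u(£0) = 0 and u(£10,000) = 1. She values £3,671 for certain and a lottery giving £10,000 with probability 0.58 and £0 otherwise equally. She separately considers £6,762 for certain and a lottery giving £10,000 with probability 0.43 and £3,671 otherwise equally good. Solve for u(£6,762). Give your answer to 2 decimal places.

0.76

First, u(£3,671) = 0.58·u(£10,000) + 0.42·u(£0) = 0.58.
Then u(£6,762) = 0.43·u(£10,000) + 0.57·u(£3,671) = 0.43·1.00 + 0.57·0.58 = 0.7606.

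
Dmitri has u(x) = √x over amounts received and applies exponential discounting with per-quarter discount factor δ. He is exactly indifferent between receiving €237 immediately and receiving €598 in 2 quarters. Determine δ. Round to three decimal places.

δ ≈ 0.793

Equating discounted utilities: u(237) = δ^2·u(598) ⇒ δ^2 = u(237)/u(598).
Since u(x) = √x, δ^2 = √(237/598) = 0.62954.
Taking the square root: δ = 0.62954^(1/2) ≈ 0.793.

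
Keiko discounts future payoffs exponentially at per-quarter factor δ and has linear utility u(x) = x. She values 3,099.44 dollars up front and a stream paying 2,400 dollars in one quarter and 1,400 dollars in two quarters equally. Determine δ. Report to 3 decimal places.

Equating present values: 3099.44 = 2400δ + 1400δ².
Rearranged: 1400δ² + 2400δ − 3099.44 = 0.
The positive root is δ = [−2400 + √(2400² + 4·1400·3099.44)] / (2·1400) = (−2400 + 4808.000)/2800 ≈ 0.860.

δ ≈ 0.860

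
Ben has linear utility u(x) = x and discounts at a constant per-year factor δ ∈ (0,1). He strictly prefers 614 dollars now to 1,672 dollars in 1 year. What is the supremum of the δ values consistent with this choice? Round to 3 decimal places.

δ < 0.367

Under u(x) = x this choice says 614 > δ·1672.
So δ < 614/1672 = 0.36722.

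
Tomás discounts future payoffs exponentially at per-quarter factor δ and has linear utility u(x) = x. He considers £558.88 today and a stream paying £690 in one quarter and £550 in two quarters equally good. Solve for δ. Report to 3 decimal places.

δ ≈ 0.560

The stream is worth 690δ + 550δ² today, so 690δ + 550δ² = 558.88.
Rearranged: 550δ² + 690δ − 558.88 = 0.
δ = (−690 + √(690² + 4·550·558.88)) / (2·550) = (−690 + √1705636.00) / 1100 ≈ 0.560.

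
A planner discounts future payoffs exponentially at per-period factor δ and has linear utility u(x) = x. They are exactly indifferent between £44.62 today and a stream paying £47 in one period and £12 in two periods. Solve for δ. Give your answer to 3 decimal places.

The stream is worth 47δ + 12δ² today, so 47δ + 12δ² = 44.62.
So 12δ² + 47δ − 44.62 = 0.
The positive root is δ = [−47 + √(47² + 4·12·44.62)] / (2·12) = (−47 + 65.960)/24 ≈ 0.790.

δ ≈ 0.790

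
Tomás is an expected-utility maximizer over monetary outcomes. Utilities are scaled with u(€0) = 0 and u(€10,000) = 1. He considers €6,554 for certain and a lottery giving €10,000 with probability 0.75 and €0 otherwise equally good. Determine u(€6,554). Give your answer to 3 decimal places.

By the standard-gamble method, u(€6,554) is just the indifference probability on the best outcome: 0.75.

0.750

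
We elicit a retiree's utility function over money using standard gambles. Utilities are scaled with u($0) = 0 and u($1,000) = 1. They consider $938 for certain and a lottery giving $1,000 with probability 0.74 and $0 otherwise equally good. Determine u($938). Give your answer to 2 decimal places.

u($938) equals the lottery's expected utility: 0.74·1 + 0.26·0 = 0.74.

0.74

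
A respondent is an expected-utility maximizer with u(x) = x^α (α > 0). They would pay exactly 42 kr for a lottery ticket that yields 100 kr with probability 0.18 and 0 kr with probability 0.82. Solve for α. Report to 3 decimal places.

EU(lottery) = 0.18·100^α + 0.82·0 = 0.18·100^α.
Indifference: 42^α = 0.18·100^α, so (42/100)^α = 0.18.
Taking logs: α·ln(42/100) = ln(0.18), so α = -1.714798 / -0.867501 ≈ 1.977.

α ≈ 1.977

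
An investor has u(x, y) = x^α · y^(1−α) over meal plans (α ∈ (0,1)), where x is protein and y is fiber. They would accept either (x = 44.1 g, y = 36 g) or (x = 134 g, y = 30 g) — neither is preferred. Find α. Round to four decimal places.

Set the two utilities equal: 44.1^α·36^(1−α) = 134^α·30^(1−α).
(44.1/134)^α = (30/36)^(1−α); take logs: α·ln(44.1/134) = (1−α)·ln(30/36), i.e. α·-1.1113800 = (1−α)·-0.1823216.
So α/(1−α) = (-0.1823216)/(-1.1113800) = 0.1640497, and α = 0.1640497/1.1640497 ≈ 0.1409.

α ≈ 0.1409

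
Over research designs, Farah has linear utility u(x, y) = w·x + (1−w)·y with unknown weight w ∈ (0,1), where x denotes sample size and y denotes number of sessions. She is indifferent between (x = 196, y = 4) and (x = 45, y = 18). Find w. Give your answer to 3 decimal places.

w = 0.085

Indifference: w·196 + (1−w)·4 = w·45 + (1−w)·18.
w·(196−45) = (1−w)·(18−4), i.e. w·151 = (1−w)·14.
So w/(1−w) = 14/151 = 0.0927, giving w = 14/(151+14) = 0.085.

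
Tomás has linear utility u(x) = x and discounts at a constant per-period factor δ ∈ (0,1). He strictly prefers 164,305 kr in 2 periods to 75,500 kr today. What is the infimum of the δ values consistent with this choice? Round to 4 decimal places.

The preference means 75500 < δ^2·164305.
Hence δ^2 > 75500/164305 = 0.45951, and x ↦ x^(1/2) is increasing on (0,∞).
δ > (75500/164305)^(1/2) ≈ 0.6779.

δ > 0.6779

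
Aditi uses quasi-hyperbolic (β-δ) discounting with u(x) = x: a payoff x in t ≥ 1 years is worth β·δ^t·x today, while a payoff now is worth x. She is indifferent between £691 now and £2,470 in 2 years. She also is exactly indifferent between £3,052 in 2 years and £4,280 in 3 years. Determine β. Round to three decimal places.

β ≈ 0.550

The second indifference involves only future payoffs, so β cancels: β·δ^2·3052 = β·δ^3·4280, giving δ = 3052/4280 = 0.71308.
Substituting δ into 691 = β·δ^2·2470: β = 691/(1255.968) ≈ 0.550.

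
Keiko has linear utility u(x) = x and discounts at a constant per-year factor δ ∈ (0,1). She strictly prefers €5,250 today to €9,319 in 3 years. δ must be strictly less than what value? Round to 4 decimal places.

δ < 0.8259

Under u(x) = x this choice says 5250 > δ^3·9319.
So δ^3 < 5250/9319 = 0.56337; taking the cube root of both positive sides preserves the inequality.
δ < 0.56337^(1/3) = 0.8259.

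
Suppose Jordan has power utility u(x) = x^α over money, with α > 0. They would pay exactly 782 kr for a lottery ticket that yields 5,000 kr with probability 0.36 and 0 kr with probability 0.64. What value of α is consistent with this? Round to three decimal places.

Since u(0) = 0, the lottery's EU is 0.36·5000^α.
Equating: 782^α = 0.36·5000^α, i.e. 0.1564^α = 0.36.
Taking logs: α·ln(782/5000) = ln(0.36), so α = -1.021651 / -1.855338 ≈ 0.551.

α ≈ 0.551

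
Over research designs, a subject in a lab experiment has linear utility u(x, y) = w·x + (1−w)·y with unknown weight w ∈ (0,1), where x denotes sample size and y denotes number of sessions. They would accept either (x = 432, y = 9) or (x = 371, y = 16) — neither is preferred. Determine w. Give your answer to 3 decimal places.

w = 0.103

Indifference: w·432 + (1−w)·9 = w·371 + (1−w)·16.
w·(432−371) = (1−w)·(16−9), i.e. w·61 = (1−w)·7.
So w/(1−w) = 7/61 = 0.1148, giving w = 7/(61+7) = 0.103.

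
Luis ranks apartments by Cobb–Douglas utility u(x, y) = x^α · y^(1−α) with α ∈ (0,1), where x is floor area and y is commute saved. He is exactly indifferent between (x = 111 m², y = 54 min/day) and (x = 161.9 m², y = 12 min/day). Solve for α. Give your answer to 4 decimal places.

The Cobb–Douglas utilities coincide, so 111^α·54^(1−α) = 161.9^α·12^(1−α).
Taking logs: α·ln 111 + (1−α)·ln 54 = α·ln 161.9 + (1−α)·ln 12, i.e. α·-0.3774487 = (1−α)·-1.5040774.
With A = -0.3774487 and B = -1.5040774: α·A = (1−α)·B, so α = B/(A+B) = -1.5040774/-1.8815261 ≈ 0.7994.

α ≈ 0.7994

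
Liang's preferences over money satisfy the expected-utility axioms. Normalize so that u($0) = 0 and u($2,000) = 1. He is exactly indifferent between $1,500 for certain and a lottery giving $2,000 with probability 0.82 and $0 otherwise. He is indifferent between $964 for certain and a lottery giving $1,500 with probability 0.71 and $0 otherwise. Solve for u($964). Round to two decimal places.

0.58

First, u($1,500) = 0.82·u($2,000) + 0.18·u($0) = 0.82.
The second indifference gives u($964) = 0.71·u($1,500) + 0.29·u($0) = 0.71·0.82 + 0.29·0.00 = 0.5822.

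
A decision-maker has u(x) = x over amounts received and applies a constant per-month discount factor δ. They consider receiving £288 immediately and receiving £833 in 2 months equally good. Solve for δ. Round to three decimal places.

Equating discounted utilities: u(288) = δ^2·u(833) ⇒ δ^2 = u(288)/u(833).
With u(x) = x: δ^2 = 288/833 = 0.34574.
So δ = 0.34574^(1/2) ≈ 0.588.

δ ≈ 0.588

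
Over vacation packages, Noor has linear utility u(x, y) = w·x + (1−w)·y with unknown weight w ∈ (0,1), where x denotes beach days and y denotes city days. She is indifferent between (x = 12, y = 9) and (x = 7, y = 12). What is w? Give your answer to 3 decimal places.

w = 0.375

u(12,9) = u(7,12) means w·12 + (1−w)·9 = w·7 + (1−w)·12.
Rearranging, 5·w − 3·(1−w) = 0.
The marginal rate of substitution is 3/5, so w = 3/(5+3) = 0.375.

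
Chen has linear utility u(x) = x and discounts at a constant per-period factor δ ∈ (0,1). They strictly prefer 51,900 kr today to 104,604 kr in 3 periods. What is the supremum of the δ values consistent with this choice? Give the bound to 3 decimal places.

Comparing present values: 51900 > δ^3·104604.
Hence δ^3 < 51900/104604 = 0.49616, and x ↦ x^(1/3) is increasing on (0,∞).
δ < (51900/104604)^(1/3) ≈ 0.792.

δ < 0.792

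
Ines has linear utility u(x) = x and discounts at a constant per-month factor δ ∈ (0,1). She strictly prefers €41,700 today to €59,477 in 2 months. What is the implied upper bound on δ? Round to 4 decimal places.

δ < 0.8373

The preference means 41700 > δ^2·59477.
Dividing by 59477: δ^2 < 0.70111. Both sides are positive, so the square root keeps the direction.
δ < (41700/59477)^(1/2) ≈ 0.8373.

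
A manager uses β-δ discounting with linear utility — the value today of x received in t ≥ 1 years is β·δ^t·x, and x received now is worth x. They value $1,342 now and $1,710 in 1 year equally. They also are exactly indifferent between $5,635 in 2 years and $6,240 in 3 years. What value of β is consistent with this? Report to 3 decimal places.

β ≈ 0.869

The second indifference involves only future payoffs, so β cancels: β·δ^2·5635 = β·δ^3·6240, giving δ = 5635/6240 = 0.90304.
Now use the now-vs-future pair: 1342 = β·δ·1710 gives β = 1342/(0.90304·1710) ≈ 0.869.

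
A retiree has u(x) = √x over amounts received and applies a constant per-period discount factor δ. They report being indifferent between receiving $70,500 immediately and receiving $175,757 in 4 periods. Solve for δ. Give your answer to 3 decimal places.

Indifference means u(70500) = δ^4 · u(175757), so δ^4 = u(70500)/u(175757).
Since u(x) = √x, δ^4 = √(70500/175757) = 0.63334.
Hence δ = (0.63334)^(1/4) = 0.89209.

δ ≈ 0.892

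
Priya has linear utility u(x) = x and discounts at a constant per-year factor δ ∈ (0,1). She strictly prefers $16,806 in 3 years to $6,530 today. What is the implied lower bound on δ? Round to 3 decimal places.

Comparing present values: 6530 < δ^3·16806.
Hence δ^3 > 6530/16806 = 0.38855, and x ↦ x^(1/3) is increasing on (0,∞).
δ > 0.38855^(1/3) = 0.730.

δ > 0.730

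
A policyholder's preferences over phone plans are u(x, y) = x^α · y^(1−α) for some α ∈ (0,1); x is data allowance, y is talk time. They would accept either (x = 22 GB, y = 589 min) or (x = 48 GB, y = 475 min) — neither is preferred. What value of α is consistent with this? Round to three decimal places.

Set the two utilities equal: 22^α·589^(1−α) = 48^α·475^(1−α).
Taking logs: α·ln 22 + (1−α)·ln 589 = α·ln 48 + (1−α)·ln 475, i.e. α·-0.780159 = (1−α)·-0.215111.
With A = -0.780159 and B = -0.215111: α·A = (1−α)·B, so α = B/(A+B) = -0.215111/-0.995270 ≈ 0.216.

α ≈ 0.216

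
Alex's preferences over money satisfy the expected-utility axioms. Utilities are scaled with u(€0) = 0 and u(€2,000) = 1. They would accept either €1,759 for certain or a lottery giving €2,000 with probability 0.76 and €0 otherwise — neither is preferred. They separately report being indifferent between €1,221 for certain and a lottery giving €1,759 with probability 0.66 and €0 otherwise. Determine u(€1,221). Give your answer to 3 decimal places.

The first gamble pins u(€1,759): it must equal 0.76·1 + 0.24·0 = 0.76.
Then u(€1,221) = 0.66·u(€1,759) + 0.34·u(€0) = 0.66·0.76 + 0.34·0.00 = 0.5016.

0.502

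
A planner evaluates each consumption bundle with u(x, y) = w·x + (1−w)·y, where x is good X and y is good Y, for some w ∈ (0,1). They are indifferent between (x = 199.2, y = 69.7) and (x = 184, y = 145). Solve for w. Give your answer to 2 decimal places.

Equating utilities: w·199.2 + (1−w)·69.7 = w·184 + (1−w)·145.
Collecting terms: w·15.2 = (1−w)·75.3.
So w/(1−w) = 75.3/15.2 = 4.9539, giving w = 75.3/(15.2+75.3) = 0.83.

w = 0.83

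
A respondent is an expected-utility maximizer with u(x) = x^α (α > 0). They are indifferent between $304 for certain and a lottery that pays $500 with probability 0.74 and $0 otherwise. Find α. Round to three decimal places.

The lottery's expected utility is 0.74·u(500) + 0.26·u(0) = 0.74·500^α (since u(0) = 0 for α > 0).
Equating: 304^α = 0.74·500^α, i.e. 0.6080^α = 0.74.
Taking logs: α·ln(304/500) = ln(0.74), so α = -0.301105 / -0.497580 ≈ 0.605.

α ≈ 0.605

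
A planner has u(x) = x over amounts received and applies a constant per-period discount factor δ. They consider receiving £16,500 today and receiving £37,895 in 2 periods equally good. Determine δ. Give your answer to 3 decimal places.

Indifference means u(16500) = δ^2 · u(37895), so δ^2 = u(16500)/u(37895).
With u(x) = x: δ^2 = 16500/37895 = 0.43541.
Taking the square root: δ = 0.43541^(1/2) ≈ 0.660.

δ ≈ 0.660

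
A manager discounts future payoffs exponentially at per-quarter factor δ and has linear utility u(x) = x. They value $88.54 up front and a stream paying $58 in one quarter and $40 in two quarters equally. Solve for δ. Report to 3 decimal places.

δ ≈ 0.930

Present value of the stream is 58·δ + 40·δ². Indifference gives 58δ + 40δ² = 88.54.
That is, 40δ² + 58δ − 88.54 = 0, a quadratic in δ.
The positive root is δ = [−58 + √(58² + 4·40·88.54)] / (2·40) = (−58 + 132.402)/80 ≈ 0.930.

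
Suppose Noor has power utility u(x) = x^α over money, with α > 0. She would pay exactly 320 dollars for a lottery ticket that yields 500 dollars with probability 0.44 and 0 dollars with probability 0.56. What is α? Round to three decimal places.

α ≈ 1.840

Since u(0) = 0, the lottery's EU is 0.44·500^α.
Setting u(320) equal to that: 320^α = 0.44·500^α ⇒ (320/500)^α = 0.44.
Take logs: α = ln 0.44 / ln(320/500) ≈ 1.83958.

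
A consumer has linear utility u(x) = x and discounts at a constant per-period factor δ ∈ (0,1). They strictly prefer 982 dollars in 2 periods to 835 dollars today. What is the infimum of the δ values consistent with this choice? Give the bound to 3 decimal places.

Comparing present values: 835 < δ^2·982.
Hence δ^2 > 835/982 = 0.85031, and x ↦ x^(1/2) is increasing on (0,∞).
δ > 0.85031^(1/2) = 0.922.

δ > 0.922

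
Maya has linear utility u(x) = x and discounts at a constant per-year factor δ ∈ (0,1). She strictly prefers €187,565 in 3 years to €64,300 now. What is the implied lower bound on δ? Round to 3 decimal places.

δ > 0.700

Comparing present values: 64300 < δ^3·187565.
So δ^3 > 64300/187565 = 0.34281; taking the cube root of both positive sides preserves the inequality.
δ > (64300/187565)^(1/3) ≈ 0.700.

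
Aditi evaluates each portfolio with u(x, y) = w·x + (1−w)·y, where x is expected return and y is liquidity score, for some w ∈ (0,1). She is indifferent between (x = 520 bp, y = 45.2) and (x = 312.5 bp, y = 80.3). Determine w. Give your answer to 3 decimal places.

Indifference: w·520 + (1−w)·45.2 = w·312.5 + (1−w)·80.3.
w·(520−312.5) = (1−w)·(80.3−45.2), i.e. w·207.5 = (1−w)·35.1.
The marginal rate of substitution is 35.1/207.5, so w = 35.1/(207.5+35.1) = 0.145.

w = 0.145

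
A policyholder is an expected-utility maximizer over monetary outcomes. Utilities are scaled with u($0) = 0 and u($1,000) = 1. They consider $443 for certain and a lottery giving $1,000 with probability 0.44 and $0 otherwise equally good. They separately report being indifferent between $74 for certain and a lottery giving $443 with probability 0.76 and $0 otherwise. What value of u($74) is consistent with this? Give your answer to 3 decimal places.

The first gamble pins u($443): it must equal 0.44·1 + 0.56·0 = 0.44.
Then u($74) = 0.76·u($443) + 0.24·u($0) = 0.76·0.44 + 0.24·0.00 = 0.3344.

0.334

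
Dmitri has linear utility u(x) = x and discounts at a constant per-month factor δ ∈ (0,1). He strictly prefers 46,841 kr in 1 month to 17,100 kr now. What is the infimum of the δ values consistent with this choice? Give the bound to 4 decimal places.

Under u(x) = x this choice says 17100 < δ·46841.
So δ > 17100/46841 = 0.36506.

δ > 0.3651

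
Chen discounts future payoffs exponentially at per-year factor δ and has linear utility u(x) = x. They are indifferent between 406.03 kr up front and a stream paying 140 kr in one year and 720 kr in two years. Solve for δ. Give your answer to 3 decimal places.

δ ≈ 0.660

The stream is worth 140δ + 720δ² today, so 140δ + 720δ² = 406.03.
So 720δ² + 140δ − 406.03 = 0.
The positive root is δ = [−140 + √(140² + 4·720·406.03)] / (2·720) = (−140 + 1090.397)/1440 ≈ 0.660.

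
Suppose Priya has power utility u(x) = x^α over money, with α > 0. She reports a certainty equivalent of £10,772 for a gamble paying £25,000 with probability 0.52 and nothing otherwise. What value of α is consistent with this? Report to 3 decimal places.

α ≈ 0.777

Since u(0) = 0, the lottery's EU is 0.52·25000^α.
Setting u(10772) equal to that: 10772^α = 0.52·25000^α ⇒ (10772/25000)^α = 0.52.
Taking logs: α·ln(10772/25000) = ln(0.52), so α = -0.653926 / -0.841926 ≈ 0.777.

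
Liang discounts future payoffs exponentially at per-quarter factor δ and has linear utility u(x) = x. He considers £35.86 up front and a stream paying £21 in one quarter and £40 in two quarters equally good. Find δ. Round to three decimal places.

δ ≈ 0.720

The stream is worth 21δ + 40δ² today, so 21δ + 40δ² = 35.86.
Rearranged: 40δ² + 21δ − 35.86 = 0.
By the quadratic formula (taking the positive root), δ = (−21 + √6178.60) / 80 ≈ 0.720.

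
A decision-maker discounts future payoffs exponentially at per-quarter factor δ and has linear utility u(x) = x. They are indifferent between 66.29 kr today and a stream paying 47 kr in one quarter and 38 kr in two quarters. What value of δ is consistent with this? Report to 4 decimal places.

The stream is worth 47δ + 38δ² today, so 47δ + 38δ² = 66.29.
That is, 38δ² + 47δ − 66.29 = 0, a quadratic in δ.
The positive root is δ = [−47 + √(47² + 4·38·66.29)] / (2·38) = (−47 + 110.838)/76 ≈ 0.8400.

δ ≈ 0.8400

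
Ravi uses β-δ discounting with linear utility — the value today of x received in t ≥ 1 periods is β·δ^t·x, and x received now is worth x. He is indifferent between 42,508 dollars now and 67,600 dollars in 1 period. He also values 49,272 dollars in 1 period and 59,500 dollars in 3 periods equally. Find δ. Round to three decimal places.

The second indifference involves only future payoffs, so β cancels: β·δ^1·49272 = β·δ^3·59500, giving δ^2 = 49272/59500 = 0.82810, so δ = 0.91000.

δ ≈ 0.910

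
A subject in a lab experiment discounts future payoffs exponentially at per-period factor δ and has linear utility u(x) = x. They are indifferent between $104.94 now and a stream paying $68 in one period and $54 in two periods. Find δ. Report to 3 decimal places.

δ ≈ 0.900

The stream is worth 68δ + 54δ² today, so 68δ + 54δ² = 104.94.
So 54δ² + 68δ − 104.94 = 0.
δ = (−68 + √(68² + 4·54·104.94)) / (2·54) = (−68 + √27291.04) / 108 ≈ 0.900.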